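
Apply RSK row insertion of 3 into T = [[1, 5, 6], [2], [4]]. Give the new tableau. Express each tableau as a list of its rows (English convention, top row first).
[[1, 3, 6], [2, 5], [4]]

In row 1, 3 replaces 5 (the leftmost entry greater than 3); 5 is bumped to row 2. 5 is appended to row 2. The new tableau is [[1, 3, 6], [2, 5], [4]].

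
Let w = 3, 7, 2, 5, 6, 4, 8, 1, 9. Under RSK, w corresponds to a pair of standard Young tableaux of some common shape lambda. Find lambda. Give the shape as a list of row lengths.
[5, 2, 1, 1]

RSK row insertion gives P = [[1, 4, 6, 8, 9], [2, 5], [3], [7]], which has shape [5, 2, 1, 1].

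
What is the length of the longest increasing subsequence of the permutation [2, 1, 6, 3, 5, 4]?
3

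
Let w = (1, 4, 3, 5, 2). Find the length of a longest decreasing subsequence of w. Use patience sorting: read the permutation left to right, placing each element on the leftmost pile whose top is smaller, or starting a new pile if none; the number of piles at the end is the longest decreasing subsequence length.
3

1: new pile. tops = [1]
4: onto pile 1 (replacing 1). tops = [4]
3: new pile. tops = [4, 3]
5: onto pile 1 (replacing 4). tops = [5, 3]
2: new pile. tops = [5, 3, 2]

3 piles, so the longest decreasing subsequence has length 3.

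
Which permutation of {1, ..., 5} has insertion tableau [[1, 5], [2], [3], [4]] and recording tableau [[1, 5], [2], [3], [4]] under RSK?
Reverse the RSK construction: for i from n down to 1, find the cell of Q containing i, remove the entry at that cell from P, and reverse-bump it up through P; the value ejected from row 1 is w(i).

Step i=5: Q has 5 at row 1, column 2; remove that cell from P, ejecting 5. So w(5) = 5. P is now [[1], [2], [3], [4]].
Step i=4: Q has 4 at row 4, column 1; remove 4 from row 4 of P and reverse-bump: 4 enters row 3 and ejects 3; 3 enters row 2 and ejects 2; 2 enters row 1 and ejects 1. So w(4) = 1. P is now [[2], [3], [4]].
Step i=3: Q has 3 at row 3, column 1; remove 4 from row 3 of P and reverse-bump: 4 enters row 2 and ejects 3; 3 enters row 1 and ejects 2. So w(3) = 2. P is now [[3], [4]].
Step i=2: Q has 2 at row 2, column 1; remove 4 from row 2 of P and reverse-bump: 4 enters row 1 and ejects 3. So w(2) = 3. P is now [[4]].
Step i=1: Q has 1 at row 1, column 1; remove that cell from P, ejecting 4. So w(1) = 4. P is now [].

So w = 4 3 2 1 5.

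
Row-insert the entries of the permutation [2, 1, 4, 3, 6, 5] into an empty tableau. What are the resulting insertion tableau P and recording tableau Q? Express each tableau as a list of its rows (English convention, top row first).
P = [[1, 3, 5], [2, 4, 6]], Q = [[1, 3, 5], [2, 4, 6]]

Insert each entry of the permutation into P by Schensted row insertion, recording in Q the position of each new cell.

After inserting 2: P = [[2]].
After inserting 1: P = [[1], [2]].
After inserting 4: P = [[1, 4], [2]].
After inserting 3: P = [[1, 3], [2, 4]].
After inserting 6: P = [[1, 3, 6], [2, 4]].
After inserting 5: P = [[1, 3, 5], [2, 4, 6]].

So P = [[1, 3, 5], [2, 4, 6]], Q = [[1, 3, 5], [2, 4, 6]].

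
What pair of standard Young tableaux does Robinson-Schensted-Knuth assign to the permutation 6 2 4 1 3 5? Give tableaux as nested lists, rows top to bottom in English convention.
P = [[1, 3, 5], [2, 4], [6]], Q = [[1, 3, 6], [2, 5], [4]]

Insert each entry of the permutation into P by Schensted row insertion, recording in Q the position of each new cell.

Insert 6: appended to row 1. P = [[6]].
Insert 2: 2 bumps 6 from row 1; 6 starts row 2. P = [[2], [6]].
Insert 4: appended to row 1. P = [[2, 4], [6]].
Insert 1: 1 bumps 2 from row 1; 2 bumps 6 from row 2; 6 starts row 3. P = [[1, 4], [2], [6]].
Insert 3: 3 bumps 4 from row 1; 4 appends to row 2. P = [[1, 3], [2, 4], [6]].
Insert 5: appended to row 1. P = [[1, 3, 5], [2, 4], [6]].

So P = [[1, 3, 5], [2, 4], [6]], Q = [[1, 3, 6], [2, 5], [4]].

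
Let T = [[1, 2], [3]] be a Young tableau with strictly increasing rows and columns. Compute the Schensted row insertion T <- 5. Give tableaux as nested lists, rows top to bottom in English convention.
5 is larger than every entry of row 1, so it is appended to row 1. The new tableau is [[1, 2, 5], [3]].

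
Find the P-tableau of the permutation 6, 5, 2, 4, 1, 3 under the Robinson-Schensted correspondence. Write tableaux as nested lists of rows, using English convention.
Insert 6: appended to row 1. P = [[6]].
Insert 5: 5 bumps 6 from row 1; 6 starts row 2. P = [[5], [6]].
Insert 2: 2 bumps 5 from row 1; 5 bumps 6 from row 2; 6 starts row 3. P = [[2], [5], [6]].
Insert 4: appended to row 1. P = [[2, 4], [5], [6]].
Insert 1: 1 bumps 2 from row 1; 2 bumps 5 from row 2; 5 bumps 6 from row 3; 6 starts row 4. P = [[1, 4], [2], [5], [6]].
Insert 3: 3 bumps 4 from row 1; 4 appends to row 2. P = [[1, 3], [2, 4], [5], [6]].

So P = [[1, 3], [2, 4], [5], [6]].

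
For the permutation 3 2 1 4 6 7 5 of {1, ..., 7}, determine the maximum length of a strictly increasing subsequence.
4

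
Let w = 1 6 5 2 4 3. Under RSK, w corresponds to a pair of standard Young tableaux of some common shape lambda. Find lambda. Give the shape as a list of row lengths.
RSK row insertion gives P = [[1, 2, 3], [4], [5], [6]], which has shape [3, 1, 1, 1].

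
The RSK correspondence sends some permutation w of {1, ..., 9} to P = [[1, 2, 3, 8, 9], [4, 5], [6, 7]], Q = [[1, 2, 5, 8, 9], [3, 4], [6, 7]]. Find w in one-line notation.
Reverse RSK: for i = n, n-1, ..., 1, locate i in Q, remove the corresponding corner cell from P, and reverse-bump its entry up through P; the value ejected from row 1 is w(i).

So w = 6 7 1 4 5 2 3 8 9.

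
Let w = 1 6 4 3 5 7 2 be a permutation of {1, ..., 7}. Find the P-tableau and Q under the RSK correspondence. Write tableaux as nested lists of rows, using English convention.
Insert each entry of the permutation into P by Schensted row insertion, recording in Q the position of each new cell.

Insert 1: appended to row 1. P = [[1]], Q = [[1]].
Insert 6: appended to row 1. P = [[1, 6]], Q = [[1, 2]].
Insert 4: 4 bumps 6 from row 1; 6 starts row 2. P = [[1, 4], [6]], Q = [[1, 2], [3]].
Insert 3: 3 bumps 4 from row 1; 4 bumps 6 from row 2; 6 starts row 3. P = [[1, 3], [4], [6]], Q = [[1, 2], [3], [4]].
Insert 5: appended to row 1. P = [[1, 3, 5], [4], [6]], Q = [[1, 2, 5], [3], [4]].
Insert 7: appended to row 1. P = [[1, 3, 5, 7], [4], [6]], Q = [[1, 2, 5, 6], [3], [4]].
Insert 2: 2 bumps 3 from row 1; 3 bumps 4 from row 2; 4 bumps 6 from row 3; 6 starts row 4. P = [[1, 2, 5, 7], [3], [4], [6]], Q = [[1, 2, 5, 6], [3], [4], [7]].

So P = [[1, 2, 5, 7], [3], [4], [6]], Q = [[1, 2, 5, 6], [3], [4], [7]].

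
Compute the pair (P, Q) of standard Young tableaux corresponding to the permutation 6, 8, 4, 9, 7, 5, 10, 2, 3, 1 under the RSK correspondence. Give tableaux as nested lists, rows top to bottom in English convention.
Insert each entry of the permutation into P by Schensted row insertion, recording in Q the position of each new cell.

After inserting 6: P = [[6]].
After inserting 8: P = [[6, 8]].
After inserting 4: P = [[4, 8], [6]].
After inserting 9: P = [[4, 8, 9], [6]].
After inserting 7: P = [[4, 7, 9], [6, 8]].
After inserting 5: P = [[4, 5, 9], [6, 7], [8]].
After inserting 10: P = [[4, 5, 9, 10], [6, 7], [8]].
After inserting 2: P = [[2, 5, 9, 10], [4, 7], [6], [8]].
After inserting 3: P = [[2, 3, 9, 10], [4, 5], [6, 7], [8]].
After inserting 1: P = [[1, 3, 9, 10], [2, 5], [4, 7], [6], [8]].

So P = [[1, 3, 9, 10], [2, 5], [4, 7], [6], [8]], Q = [[1, 2, 4, 7], [3, 5], [6, 9], [8], [10]].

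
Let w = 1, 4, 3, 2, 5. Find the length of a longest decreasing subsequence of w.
3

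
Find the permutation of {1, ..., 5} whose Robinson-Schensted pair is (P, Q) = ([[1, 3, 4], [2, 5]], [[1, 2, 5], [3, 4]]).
2 5 1 3 4

Reverse the RSK construction: for i from n down to 1, find the cell of Q containing i, remove the entry at that cell from P, and reverse-bump it up through P; the value ejected from row 1 is w(i).

Step i=5: Q has 5 at row 1, column 3; remove that cell from P, ejecting 4. So w(5) = 4. P is now [[1, 3], [2, 5]].
Step i=4: Q has 4 at row 2, column 2; remove 5 from row 2 of P and reverse-bump: 5 enters row 1 and ejects 3. So w(4) = 3. P is now [[1, 5], [2]].
Step i=3: Q has 3 at row 2, column 1; remove 2 from row 2 of P and reverse-bump: 2 enters row 1 and ejects 1. So w(3) = 1. P is now [[2, 5]].
Step i=2: Q has 2 at row 1, column 2; remove that cell from P, ejecting 5. So w(2) = 5. P is now [[2]].
Step i=1: Q has 1 at row 1, column 1; remove that cell from P, ejecting 2. So w(1) = 2. P is now [].

So w = 2 5 1 3 4.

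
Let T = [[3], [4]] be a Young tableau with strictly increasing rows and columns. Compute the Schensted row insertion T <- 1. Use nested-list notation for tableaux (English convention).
In row 1, 1 replaces 3 (the leftmost entry greater than 1); 3 is bumped to row 2. In row 2, 3 replaces 4 (the leftmost entry greater than 3); 4 is bumped to row 3. 4 starts a new row 3. The new tableau is [[1], [3], [4]].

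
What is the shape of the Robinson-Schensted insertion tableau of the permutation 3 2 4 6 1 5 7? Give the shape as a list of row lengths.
Row-insert each entry into an empty tableau.

After inserting 3: P = [[3]].
After inserting 2: P = [[2], [3]].
After inserting 4: P = [[2, 4], [3]].
After inserting 6: P = [[2, 4, 6], [3]].
After inserting 1: P = [[1, 4, 6], [2], [3]].
After inserting 5: P = [[1, 4, 5], [2, 6], [3]].
After inserting 7: P = [[1, 4, 5, 7], [2, 6], [3]].

The final insertion tableau P = [[1, 4, 5, 7], [2, 6], [3]] has shape [4, 2, 1].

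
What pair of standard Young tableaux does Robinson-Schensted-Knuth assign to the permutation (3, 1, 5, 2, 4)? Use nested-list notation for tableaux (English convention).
Insert each entry of the permutation into P by Schensted row insertion, recording in Q the position of each new cell.

Insert 3: appended to row 1. P = [[3]].
Insert 1: 1 bumps 3 from row 1; 3 starts row 2. P = [[1], [3]].
Insert 5: appended to row 1. P = [[1, 5], [3]].
Insert 2: 2 bumps 5 from row 1; 5 appends to row 2. P = [[1, 2], [3, 5]].
Insert 4: appended to row 1. P = [[1, 2, 4], [3, 5]].

So P = [[1, 2, 4], [3, 5]], Q = [[1, 3, 5], [2, 4]].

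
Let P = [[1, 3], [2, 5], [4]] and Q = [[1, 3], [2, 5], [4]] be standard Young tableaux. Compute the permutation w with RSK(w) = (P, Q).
4 2 5 1 3

Reverse the RSK construction: for i from n down to 1, find the cell of Q containing i, remove the entry at that cell from P, and reverse-bump it up through P; the value ejected from row 1 is w(i).

Step i=5: Q has 5 at row 2, column 2; remove 5 from row 2 of P and reverse-bump: 5 enters row 1 and ejects 3. So w(5) = 3. P is now [[1, 5], [2], [4]].
Step i=4: Q has 4 at row 3, column 1; remove 4 from row 3 of P and reverse-bump: 4 enters row 2 and ejects 2; 2 enters row 1 and ejects 1. So w(4) = 1. P is now [[2, 5], [4]].
Step i=3: Q has 3 at row 1, column 2; remove that cell from P, ejecting 5. So w(3) = 5. P is now [[2], [4]].
Step i=2: Q has 2 at row 2, column 1; remove 4 from row 2 of P and reverse-bump: 4 enters row 1 and ejects 2. So w(2) = 2. P is now [[4]].
Step i=1: Q has 1 at row 1, column 1; remove that cell from P, ejecting 4. So w(1) = 4. P is now [].

So w = 4 2 5 1 3.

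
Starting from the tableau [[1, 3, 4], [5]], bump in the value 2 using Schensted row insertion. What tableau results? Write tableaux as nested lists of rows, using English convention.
[[1, 2, 4], [3], [5]]

In row 1, 2 replaces 3 (the leftmost entry greater than 2); 3 is bumped to row 2. In row 2, 3 replaces 5 (the leftmost entry greater than 3); 5 is bumped to row 3. 5 starts a new row 3. The new tableau is [[1, 2, 4], [3], [5]].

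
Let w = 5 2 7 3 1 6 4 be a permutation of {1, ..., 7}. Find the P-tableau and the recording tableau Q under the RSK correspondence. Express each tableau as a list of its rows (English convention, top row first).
P = [[1, 3, 4], [2, 6], [5, 7]], Q = [[1, 3, 6], [2, 4], [5, 7]]

Insert each entry of the permutation into P by Schensted row insertion, recording in Q the position of each new cell.

After inserting 5: P = [[5]].
After inserting 2: P = [[2], [5]].
After inserting 7: P = [[2, 7], [5]].
After inserting 3: P = [[2, 3], [5, 7]].
After inserting 1: P = [[1, 3], [2, 7], [5]].
After inserting 6: P = [[1, 3, 6], [2, 7], [5]].
After inserting 4: P = [[1, 3, 4], [2, 6], [5, 7]].

So P = [[1, 3, 4], [2, 6], [5, 7]], Q = [[1, 3, 6], [2, 4], [5, 7]].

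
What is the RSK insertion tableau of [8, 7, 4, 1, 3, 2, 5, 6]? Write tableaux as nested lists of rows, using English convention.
After inserting 8: P = [[8]].
After inserting 7: P = [[7], [8]].
After inserting 4: P = [[4], [7], [8]].
After inserting 1: P = [[1], [4], [7], [8]].
After inserting 3: P = [[1, 3], [4], [7], [8]].
After inserting 2: P = [[1, 2], [3], [4], [7], [8]].
After inserting 5: P = [[1, 2, 5], [3], [4], [7], [8]].
After inserting 6: P = [[1, 2, 5, 6], [3], [4], [7], [8]].

So P = [[1, 2, 5, 6], [3], [4], [7], [8]].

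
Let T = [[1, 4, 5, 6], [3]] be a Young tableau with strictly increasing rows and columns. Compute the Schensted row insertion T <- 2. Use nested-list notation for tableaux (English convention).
[[1, 2, 5, 6], [3, 4]]

In row 1, 2 replaces 4 (the leftmost entry greater than 2); 4 is bumped to row 2. 4 is appended to row 2. The new tableau is [[1, 2, 5, 6], [3, 4]].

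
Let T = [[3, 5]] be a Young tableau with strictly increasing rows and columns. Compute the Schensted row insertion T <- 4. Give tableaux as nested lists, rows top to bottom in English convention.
In row 1, 4 replaces 5 (the leftmost entry greater than 4); 5 is bumped to row 2. 5 starts a new row 2. The new tableau is [[3, 4], [5]].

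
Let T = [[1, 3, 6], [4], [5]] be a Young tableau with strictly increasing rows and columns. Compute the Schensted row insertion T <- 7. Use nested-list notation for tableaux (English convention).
7 is larger than every entry of row 1, so it is appended to row 1. The new tableau is [[1, 3, 6, 7], [4], [5]].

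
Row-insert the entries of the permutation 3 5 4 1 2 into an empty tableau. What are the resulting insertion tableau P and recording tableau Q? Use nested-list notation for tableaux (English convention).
P = [[1, 2], [3, 4], [5]], Q = [[1, 2], [3, 5], [4]]

Insert each entry of the permutation into P by Schensted row insertion, recording in Q the position of each new cell.

After inserting 3: P = [[3]].
After inserting 5: P = [[3, 5]].
After inserting 4: P = [[3, 4], [5]].
After inserting 1: P = [[1, 4], [3], [5]].
After inserting 2: P = [[1, 2], [3, 4], [5]].

So P = [[1, 2], [3, 4], [5]], Q = [[1, 2], [3, 5], [4]].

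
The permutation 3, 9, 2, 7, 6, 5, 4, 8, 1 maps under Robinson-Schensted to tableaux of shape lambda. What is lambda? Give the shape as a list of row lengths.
[3, 2, 1, 1, 1, 1]

RSK row insertion gives P = [[1, 4, 8], [2, 5], [3], [6], [7], [9]], which has shape [3, 2, 1, 1, 1, 1].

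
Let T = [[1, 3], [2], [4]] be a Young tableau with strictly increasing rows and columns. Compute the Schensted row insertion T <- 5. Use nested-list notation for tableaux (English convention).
[[1, 3, 5], [2], [4]]

5 is larger than every entry of row 1, so it is appended to row 1. The new tableau is [[1, 3, 5], [2], [4]].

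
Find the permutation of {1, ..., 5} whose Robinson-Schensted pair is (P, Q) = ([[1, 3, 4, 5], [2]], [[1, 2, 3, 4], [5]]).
Reverse RSK: for i = n, n-1, ..., 1, locate i in Q, remove the corresponding corner cell from P, and reverse-bump its entry up through P; the value ejected from row 1 is w(i).

So w = 2 3 4 5 1.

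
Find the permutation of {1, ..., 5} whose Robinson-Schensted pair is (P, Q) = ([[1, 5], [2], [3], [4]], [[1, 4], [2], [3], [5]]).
4 3 2 5 1

Reverse the RSK construction: for i from n down to 1, find the cell of Q containing i, remove the entry at that cell from P, and reverse-bump it up through P; the value ejected from row 1 is w(i).

Step i=5: Q has 5 at row 4, column 1; remove 4 from row 4 of P and reverse-bump: 4 enters row 3 and ejects 3; 3 enters row 2 and ejects 2; 2 enters row 1 and ejects 1. So w(5) = 1. P is now [[2, 5], [3], [4]].
Step i=4: Q has 4 at row 1, column 2; remove that cell from P, ejecting 5. So w(4) = 5. P is now [[2], [3], [4]].
Step i=3: Q has 3 at row 3, column 1; remove 4 from row 3 of P and reverse-bump: 4 enters row 2 and ejects 3; 3 enters row 1 and ejects 2. So w(3) = 2. P is now [[3], [4]].
Step i=2: Q has 2 at row 2, column 1; remove 4 from row 2 of P and reverse-bump: 4 enters row 1 and ejects 3. So w(2) = 3. P is now [[4]].
Step i=1: Q has 1 at row 1, column 1; remove that cell from P, ejecting 4. So w(1) = 4. P is now [].

So w = 4 3 2 5 1.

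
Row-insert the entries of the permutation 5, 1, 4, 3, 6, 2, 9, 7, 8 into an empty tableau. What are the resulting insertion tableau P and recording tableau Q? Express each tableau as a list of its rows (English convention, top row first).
Insert each entry of the permutation into P by Schensted row insertion, recording in Q the position of each new cell.

Insert 5: appended to row 1. P = [[5]].
Insert 1: 1 bumps 5 from row 1; 5 starts row 2. P = [[1], [5]].
Insert 4: appended to row 1. P = [[1, 4], [5]].
Insert 3: 3 bumps 4 from row 1; 4 bumps 5 from row 2; 5 starts row 3. P = [[1, 3], [4], [5]].
Insert 6: appended to row 1. P = [[1, 3, 6], [4], [5]].
Insert 2: 2 bumps 3 from row 1; 3 bumps 4 from row 2; 4 bumps 5 from row 3; 5 starts row 4. P = [[1, 2, 6], [3], [4], [5]].
Insert 9: appended to row 1. P = [[1, 2, 6, 9], [3], [4], [5]].
Insert 7: 7 bumps 9 from row 1; 9 appends to row 2. P = [[1, 2, 6, 7], [3, 9], [4], [5]].
Insert 8: appended to row 1. P = [[1, 2, 6, 7, 8], [3, 9], [4], [5]].

So P = [[1, 2, 6, 7, 8], [3, 9], [4], [5]], Q = [[1, 3, 5, 7, 9], [2, 8], [4], [6]].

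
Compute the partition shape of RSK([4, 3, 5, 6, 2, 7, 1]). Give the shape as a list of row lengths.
Row-insert each entry into an empty tableau.

After inserting 4: P = [[4]].
After inserting 3: P = [[3], [4]].
After inserting 5: P = [[3, 5], [4]].
After inserting 6: P = [[3, 5, 6], [4]].
After inserting 2: P = [[2, 5, 6], [3], [4]].
After inserting 7: P = [[2, 5, 6, 7], [3], [4]].
After inserting 1: P = [[1, 5, 6, 7], [2], [3], [4]].

The final insertion tableau P = [[1, 5, 6, 7], [2], [3], [4]] has shape [4, 1, 1, 1].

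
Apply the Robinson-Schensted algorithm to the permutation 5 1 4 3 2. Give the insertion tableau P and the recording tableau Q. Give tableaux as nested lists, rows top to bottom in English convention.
P = [[1, 2], [3], [4], [5]], Q = [[1, 3], [2], [4], [5]]

Insert each entry of the permutation into P by Schensted row insertion, recording in Q the position of each new cell.

Insert 5: appended to row 1. P = [[5]].
Insert 1: 1 bumps 5 from row 1; 5 starts row 2. P = [[1], [5]].
Insert 4: appended to row 1. P = [[1, 4], [5]].
Insert 3: 3 bumps 4 from row 1; 4 bumps 5 from row 2; 5 starts row 3. P = [[1, 3], [4], [5]].
Insert 2: 2 bumps 3 from row 1; 3 bumps 4 from row 2; 4 bumps 5 from row 3; 5 starts row 4. P = [[1, 2], [3], [4], [5]].

So P = [[1, 2], [3], [4], [5]], Q = [[1, 3], [2], [4], [5]].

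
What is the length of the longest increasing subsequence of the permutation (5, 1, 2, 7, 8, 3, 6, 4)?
4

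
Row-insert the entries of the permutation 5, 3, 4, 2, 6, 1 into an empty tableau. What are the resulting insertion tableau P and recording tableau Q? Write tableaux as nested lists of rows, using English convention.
P = [[1, 4, 6], [2], [3], [5]], Q = [[1, 3, 5], [2], [4], [6]]

Insert each entry of the permutation into P by Schensted row insertion, recording in Q the position of each new cell.

Insert 5: appended to row 1. P = [[5]].
Insert 3: 3 bumps 5 from row 1; 5 starts row 2. P = [[3], [5]].
Insert 4: appended to row 1. P = [[3, 4], [5]].
Insert 2: 2 bumps 3 from row 1; 3 bumps 5 from row 2; 5 starts row 3. P = [[2, 4], [3], [5]].
Insert 6: appended to row 1. P = [[2, 4, 6], [3], [5]].
Insert 1: 1 bumps 2 from row 1; 2 bumps 3 from row 2; 3 bumps 5 from row 3; 5 starts row 4. P = [[1, 4, 6], [2], [3], [5]].

So P = [[1, 4, 6], [2], [3], [5]], Q = [[1, 3, 5], [2], [4], [6]].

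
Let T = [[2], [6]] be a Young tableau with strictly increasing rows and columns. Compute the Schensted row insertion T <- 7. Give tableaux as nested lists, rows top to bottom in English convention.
[[2, 7], [6]]

7 is larger than every entry of row 1, so it is appended to row 1. The new tableau is [[2, 7], [6]].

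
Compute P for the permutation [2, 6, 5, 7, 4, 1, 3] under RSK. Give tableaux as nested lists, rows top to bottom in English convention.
P = [[1, 3, 7], [2, 4], [5], [6]]

After inserting 2: P = [[2]].
After inserting 6: P = [[2, 6]].
After inserting 5: P = [[2, 5], [6]].
After inserting 7: P = [[2, 5, 7], [6]].
After inserting 4: P = [[2, 4, 7], [5], [6]].
After inserting 1: P = [[1, 4, 7], [2], [5], [6]].
After inserting 3: P = [[1, 3, 7], [2, 4], [5], [6]].

So P = [[1, 3, 7], [2, 4], [5], [6]].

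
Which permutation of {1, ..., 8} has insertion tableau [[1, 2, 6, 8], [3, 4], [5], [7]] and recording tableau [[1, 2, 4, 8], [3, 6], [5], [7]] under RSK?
3 7 5 6 1 4 2 8

Reverse RSK: for i = n, n-1, ..., 1, locate i in Q, remove the corresponding corner cell from P, and reverse-bump its entry up through P; the value ejected from row 1 is w(i).

So w = 3 7 5 6 1 4 2 8.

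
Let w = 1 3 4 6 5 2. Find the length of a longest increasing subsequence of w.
4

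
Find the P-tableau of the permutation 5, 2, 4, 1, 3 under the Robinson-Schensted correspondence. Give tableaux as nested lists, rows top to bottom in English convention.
Insert 5: appended to row 1. P = [[5]].
Insert 2: 2 bumps 5 from row 1; 5 starts row 2. P = [[2], [5]].
Insert 4: appended to row 1. P = [[2, 4], [5]].
Insert 1: 1 bumps 2 from row 1; 2 bumps 5 from row 2; 5 starts row 3. P = [[1, 4], [2], [5]].
Insert 3: 3 bumps 4 from row 1; 4 appends to row 2. P = [[1, 3], [2, 4], [5]].

So P = [[1, 3], [2, 4], [5]].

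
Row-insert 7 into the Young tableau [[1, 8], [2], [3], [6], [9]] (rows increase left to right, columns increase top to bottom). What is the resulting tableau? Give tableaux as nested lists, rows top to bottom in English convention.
[[1, 7], [2, 8], [3], [6], [9]]

In row 1, 7 replaces 8 (the leftmost entry greater than 7); 8 is bumped to row 2. 8 is appended to row 2. The new tableau is [[1, 7], [2, 8], [3], [6], [9]].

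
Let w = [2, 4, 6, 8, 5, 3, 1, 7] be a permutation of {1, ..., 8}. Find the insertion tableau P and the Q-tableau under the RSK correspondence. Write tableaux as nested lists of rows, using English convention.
Insert each entry of the permutation into P by Schensted row insertion, recording in Q the position of each new cell.

Insert 2: appended to row 1. P = [[2]].
Insert 4: appended to row 1. P = [[2, 4]].
Insert 6: appended to row 1. P = [[2, 4, 6]].
Insert 8: appended to row 1. P = [[2, 4, 6, 8]].
Insert 5: 5 bumps 6 from row 1; 6 starts row 2. P = [[2, 4, 5, 8], [6]].
Insert 3: 3 bumps 4 from row 1; 4 bumps 6 from row 2; 6 starts row 3. P = [[2, 3, 5, 8], [4], [6]].
Insert 1: 1 bumps 2 from row 1; 2 bumps 4 from row 2; 4 bumps 6 from row 3; 6 starts row 4. P = [[1, 3, 5, 8], [2], [4], [6]].
Insert 7: 7 bumps 8 from row 1; 8 appends to row 2. P = [[1, 3, 5, 7], [2, 8], [4], [6]].

So P = [[1, 3, 5, 7], [2, 8], [4], [6]], Q = [[1, 2, 3, 4], [5, 8], [6], [7]].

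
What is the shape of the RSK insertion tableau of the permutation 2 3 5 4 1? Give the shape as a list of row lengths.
[3, 1, 1]

RSK row insertion gives P = [[1, 3, 4], [2], [5]], which has shape [3, 1, 1].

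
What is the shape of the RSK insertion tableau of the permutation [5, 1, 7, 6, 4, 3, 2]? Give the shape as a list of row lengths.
[2, 2, 1, 1, 1]

Row-insert each entry into an empty tableau.

After inserting 5: P = [[5]].
After inserting 1: P = [[1], [5]].
After inserting 7: P = [[1, 7], [5]].
After inserting 6: P = [[1, 6], [5, 7]].
After inserting 4: P = [[1, 4], [5, 6], [7]].
After inserting 3: P = [[1, 3], [4, 6], [5], [7]].
After inserting 2: P = [[1, 2], [3, 6], [4], [5], [7]].

The final insertion tableau P = [[1, 2], [3, 6], [4], [5], [7]] has shape [2, 2, 1, 1, 1].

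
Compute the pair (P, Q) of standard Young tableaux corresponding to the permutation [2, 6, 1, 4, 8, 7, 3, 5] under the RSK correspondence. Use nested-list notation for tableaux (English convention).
Insert each entry of the permutation into P by Schensted row insertion, recording in Q the position of each new cell.

Insert 2: appended to row 1. P = [[2]], Q = [[1]].
Insert 6: appended to row 1. P = [[2, 6]], Q = [[1, 2]].
Insert 1: 1 bumps 2 from row 1; 2 starts row 2. P = [[1, 6], [2]], Q = [[1, 2], [3]].
Insert 4: 4 bumps 6 from row 1; 6 appends to row 2. P = [[1, 4], [2, 6]], Q = [[1, 2], [3, 4]].
Insert 8: appended to row 1. P = [[1, 4, 8], [2, 6]], Q = [[1, 2, 5], [3, 4]].
Insert 7: 7 bumps 8 from row 1; 8 appends to row 2. P = [[1, 4, 7], [2, 6, 8]], Q = [[1, 2, 5], [3, 4, 6]].
Insert 3: 3 bumps 4 from row 1; 4 bumps 6 from row 2; 6 starts row 3. P = [[1, 3, 7], [2, 4, 8], [6]], Q = [[1, 2, 5], [3, 4, 6], [7]].
Insert 5: 5 bumps 7 from row 1; 7 bumps 8 from row 2; 8 appends to row 3. P = [[1, 3, 5], [2, 4, 7], [6, 8]], Q = [[1, 2, 5], [3, 4, 6], [7, 8]].

So P = [[1, 3, 5], [2, 4, 7], [6, 8]], Q = [[1, 2, 5], [3, 4, 6], [7, 8]].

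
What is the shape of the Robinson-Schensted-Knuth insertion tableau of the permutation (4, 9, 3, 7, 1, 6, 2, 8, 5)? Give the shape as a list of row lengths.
Row-insert each entry into an empty tableau.

After inserting 4: P = [[4]].
After inserting 9: P = [[4, 9]].
After inserting 3: P = [[3, 9], [4]].
After inserting 7: P = [[3, 7], [4, 9]].
After inserting 1: P = [[1, 7], [3, 9], [4]].
After inserting 6: P = [[1, 6], [3, 7], [4, 9]].
After inserting 2: P = [[1, 2], [3, 6], [4, 7], [9]].
After inserting 8: P = [[1, 2, 8], [3, 6], [4, 7], [9]].
After inserting 5: P = [[1, 2, 5], [3, 6, 8], [4, 7], [9]].

The final insertion tableau P = [[1, 2, 5], [3, 6, 8], [4, 7], [9]] has shape [3, 3, 2, 1].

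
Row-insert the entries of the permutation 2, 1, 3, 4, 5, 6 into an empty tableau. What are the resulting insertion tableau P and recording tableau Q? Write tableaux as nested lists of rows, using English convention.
Insert each entry of the permutation into P by Schensted row insertion, recording in Q the position of each new cell.

Insert 2: appended to row 1. P = [[2]].
Insert 1: 1 bumps 2 from row 1; 2 starts row 2. P = [[1], [2]].
Insert 3: appended to row 1. P = [[1, 3], [2]].
Insert 4: appended to row 1. P = [[1, 3, 4], [2]].
Insert 5: appended to row 1. P = [[1, 3, 4, 5], [2]].
Insert 6: appended to row 1. P = [[1, 3, 4, 5, 6], [2]].

So P = [[1, 3, 4, 5, 6], [2]], Q = [[1, 3, 4, 5, 6], [2]].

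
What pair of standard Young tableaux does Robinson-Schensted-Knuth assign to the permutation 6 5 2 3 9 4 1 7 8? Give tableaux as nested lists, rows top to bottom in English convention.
Insert each entry of the permutation into P by Schensted row insertion, recording in Q the position of each new cell.

Insert 6: appended to row 1. P = [[6]].
Insert 5: 5 bumps 6 from row 1; 6 starts row 2. P = [[5], [6]].
Insert 2: 2 bumps 5 from row 1; 5 bumps 6 from row 2; 6 starts row 3. P = [[2], [5], [6]].
Insert 3: appended to row 1. P = [[2, 3], [5], [6]].
Insert 9: appended to row 1. P = [[2, 3, 9], [5], [6]].
Insert 4: 4 bumps 9 from row 1; 9 appends to row 2. P = [[2, 3, 4], [5, 9], [6]].
Insert 1: 1 bumps 2 from row 1; 2 bumps 5 from row 2; 5 bumps 6 from row 3; 6 starts row 4. P = [[1, 3, 4], [2, 9], [5], [6]].
Insert 7: appended to row 1. P = [[1, 3, 4, 7], [2, 9], [5], [6]].
Insert 8: appended to row 1. P = [[1, 3, 4, 7, 8], [2, 9], [5], [6]].

So P = [[1, 3, 4, 7, 8], [2, 9], [5], [6]], Q = [[1, 4, 5, 8, 9], [2, 6], [3], [7]].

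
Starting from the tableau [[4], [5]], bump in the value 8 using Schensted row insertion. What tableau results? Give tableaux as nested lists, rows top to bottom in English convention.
[[4, 8], [5]]

8 is larger than every entry of row 1, so it is appended to row 1. The new tableau is [[4, 8], [5]].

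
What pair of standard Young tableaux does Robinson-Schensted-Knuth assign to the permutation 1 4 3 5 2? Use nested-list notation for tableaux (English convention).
P = [[1, 2, 5], [3], [4]], Q = [[1, 2, 4], [3], [5]]

Insert each entry of the permutation into P by Schensted row insertion, recording in Q the position of each new cell.

After inserting 1: P = [[1]].
After inserting 4: P = [[1, 4]].
After inserting 3: P = [[1, 3], [4]].
After inserting 5: P = [[1, 3, 5], [4]].
After inserting 2: P = [[1, 2, 5], [3], [4]].

So P = [[1, 2, 5], [3], [4]], Q = [[1, 2, 4], [3], [5]].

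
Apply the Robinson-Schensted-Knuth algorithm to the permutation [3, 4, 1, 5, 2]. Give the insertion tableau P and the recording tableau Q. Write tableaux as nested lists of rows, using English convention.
Insert each entry of the permutation into P by Schensted row insertion, recording in Q the position of each new cell.

Insert 3: appended to row 1. P = [[3]].
Insert 4: appended to row 1. P = [[3, 4]].
Insert 1: 1 bumps 3 from row 1; 3 starts row 2. P = [[1, 4], [3]].
Insert 5: appended to row 1. P = [[1, 4, 5], [3]].
Insert 2: 2 bumps 4 from row 1; 4 appends to row 2. P = [[1, 2, 5], [3, 4]].

So P = [[1, 2, 5], [3, 4]], Q = [[1, 2, 4], [3, 5]].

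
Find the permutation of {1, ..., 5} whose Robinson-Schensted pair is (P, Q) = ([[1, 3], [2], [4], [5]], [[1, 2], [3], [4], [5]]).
Reverse the RSK construction: for i from n down to 1, find the cell of Q containing i, remove the entry at that cell from P, and reverse-bump it up through P; the value ejected from row 1 is w(i).

Step i=5: Q has 5 at row 4, column 1; remove 5 from row 4 of P and reverse-bump: 5 enters row 3 and ejects 4; 4 enters row 2 and ejects 2; 2 enters row 1 and ejects 1. So w(5) = 1. P is now [[2, 3], [4], [5]].
Step i=4: Q has 4 at row 3, column 1; remove 5 from row 3 of P and reverse-bump: 5 enters row 2 and ejects 4; 4 enters row 1 and ejects 3. So w(4) = 3. P is now [[2, 4], [5]].
Step i=3: Q has 3 at row 2, column 1; remove 5 from row 2 of P and reverse-bump: 5 enters row 1 and ejects 4. So w(3) = 4. P is now [[2, 5]].
Step i=2: Q has 2 at row 1, column 2; remove that cell from P, ejecting 5. So w(2) = 5. P is now [[2]].
Step i=1: Q has 1 at row 1, column 1; remove that cell from P, ejecting 2. So w(1) = 2. P is now [].

So w = 2 5 4 3 1.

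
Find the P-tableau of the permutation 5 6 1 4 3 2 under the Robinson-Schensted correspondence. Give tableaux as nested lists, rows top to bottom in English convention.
P = [[1, 2], [3, 6], [4], [5]]

Insert 5: appended to row 1. P = [[5]].
Insert 6: appended to row 1. P = [[5, 6]].
Insert 1: 1 bumps 5 from row 1; 5 starts row 2. P = [[1, 6], [5]].
Insert 4: 4 bumps 6 from row 1; 6 appends to row 2. P = [[1, 4], [5, 6]].
Insert 3: 3 bumps 4 from row 1; 4 bumps 5 from row 2; 5 starts row 3. P = [[1, 3], [4, 6], [5]].
Insert 2: 2 bumps 3 from row 1; 3 bumps 4 from row 2; 4 bumps 5 from row 3; 5 starts row 4. P = [[1, 2], [3, 6], [4], [5]].

So P = [[1, 2], [3, 6], [4], [5]].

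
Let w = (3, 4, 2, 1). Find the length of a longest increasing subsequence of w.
2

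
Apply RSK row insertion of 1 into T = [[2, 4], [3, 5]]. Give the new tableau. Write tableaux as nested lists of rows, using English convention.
[[1, 4], [2, 5], [3]]

In row 1, 1 replaces 2 (the leftmost entry greater than 1); 2 is bumped to row 2. In row 2, 2 replaces 3 (the leftmost entry greater than 2); 3 is bumped to row 3. 3 starts a new row 3. The new tableau is [[1, 4], [2, 5], [3]].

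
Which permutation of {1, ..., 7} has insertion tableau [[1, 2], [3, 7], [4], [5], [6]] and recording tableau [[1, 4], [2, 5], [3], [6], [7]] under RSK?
6 5 1 7 4 3 2

Reverse the RSK construction: for i from n down to 1, find the cell of Q containing i, remove the entry at that cell from P, and reverse-bump it up through P; the value ejected from row 1 is w(i).

Step i=7: Q has 7 at row 5, column 1; remove 6 from row 5 of P and reverse-bump: 6 enters row 4 and ejects 5; 5 enters row 3 and ejects 4; 4 enters row 2 and ejects 3; 3 enters row 1 and ejects 2. So w(7) = 2. P is now [[1, 3], [4, 7], [5], [6]].
Step i=6: Q has 6 at row 4, column 1; remove 6 from row 4 of P and reverse-bump: 6 enters row 3 and ejects 5; 5 enters row 2 and ejects 4; 4 enters row 1 and ejects 3. So w(6) = 3. P is now [[1, 4], [5, 7], [6]].
Step i=5: Q has 5 at row 2, column 2; remove 7 from row 2 of P and reverse-bump: 7 enters row 1 and ejects 4. So w(5) = 4. P is now [[1, 7], [5], [6]].
Step i=4: Q has 4 at row 1, column 2; remove that cell from P, ejecting 7. So w(4) = 7. P is now [[1], [5], [6]].
Step i=3: Q has 3 at row 3, column 1; remove 6 from row 3 of P and reverse-bump: 6 enters row 2 and ejects 5; 5 enters row 1 and ejects 1. So w(3) = 1. P is now [[5], [6]].
Step i=2: Q has 2 at row 2, column 1; remove 6 from row 2 of P and reverse-bump: 6 enters row 1 and ejects 5. So w(2) = 5. P is now [[6]].
Step i=1: Q has 1 at row 1, column 1; remove that cell from P, ejecting 6. So w(1) = 6. P is now [].

So w = 6 5 1 7 4 3 2.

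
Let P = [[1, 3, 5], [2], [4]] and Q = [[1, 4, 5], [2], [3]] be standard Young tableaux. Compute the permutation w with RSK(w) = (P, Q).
Reverse the RSK construction: for i from n down to 1, find the cell of Q containing i, remove the entry at that cell from P, and reverse-bump it up through P; the value ejected from row 1 is w(i).

Step i=5: Q has 5 at row 1, column 3; remove that cell from P, ejecting 5. So w(5) = 5. P is now [[1, 3], [2], [4]].
Step i=4: Q has 4 at row 1, column 2; remove that cell from P, ejecting 3. So w(4) = 3. P is now [[1], [2], [4]].
Step i=3: Q has 3 at row 3, column 1; remove 4 from row 3 of P and reverse-bump: 4 enters row 2 and ejects 2; 2 enters row 1 and ejects 1. So w(3) = 1. P is now [[2], [4]].
Step i=2: Q has 2 at row 2, column 1; remove 4 from row 2 of P and reverse-bump: 4 enters row 1 and ejects 2. So w(2) = 2. P is now [[4]].
Step i=1: Q has 1 at row 1, column 1; remove that cell from P, ejecting 4. So w(1) = 4. P is now [].

So w = 4 2 1 3 5.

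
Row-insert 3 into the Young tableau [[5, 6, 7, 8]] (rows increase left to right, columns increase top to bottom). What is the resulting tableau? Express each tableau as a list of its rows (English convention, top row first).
In row 1, 3 replaces 5 (the leftmost entry greater than 3); 5 is bumped to row 2. 5 starts a new row 2. The new tableau is [[3, 6, 7, 8], [5]].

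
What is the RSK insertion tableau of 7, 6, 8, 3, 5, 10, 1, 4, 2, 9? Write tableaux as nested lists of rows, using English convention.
P = [[1, 2, 9], [3, 4, 10], [5, 8], [6], [7]]

After inserting 7: P = [[7]].
After inserting 6: P = [[6], [7]].
After inserting 8: P = [[6, 8], [7]].
After inserting 3: P = [[3, 8], [6], [7]].
After inserting 5: P = [[3, 5], [6, 8], [7]].
After inserting 10: P = [[3, 5, 10], [6, 8], [7]].
After inserting 1: P = [[1, 5, 10], [3, 8], [6], [7]].
After inserting 4: P = [[1, 4, 10], [3, 5], [6, 8], [7]].
After inserting 2: P = [[1, 2, 10], [3, 4], [5, 8], [6], [7]].
After inserting 9: P = [[1, 2, 9], [3, 4, 10], [5, 8], [6], [7]].

So P = [[1, 2, 9], [3, 4, 10], [5, 8], [6], [7]].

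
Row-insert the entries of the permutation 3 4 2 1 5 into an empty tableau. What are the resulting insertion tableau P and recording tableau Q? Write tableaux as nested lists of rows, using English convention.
P = [[1, 4, 5], [2], [3]], Q = [[1, 2, 5], [3], [4]]

Insert each entry of the permutation into P by Schensted row insertion, recording in Q the position of each new cell.

Insert 3: appended to row 1. P = [[3]].
Insert 4: appended to row 1. P = [[3, 4]].
Insert 2: 2 bumps 3 from row 1; 3 starts row 2. P = [[2, 4], [3]].
Insert 1: 1 bumps 2 from row 1; 2 bumps 3 from row 2; 3 starts row 3. P = [[1, 4], [2], [3]].
Insert 5: appended to row 1. P = [[1, 4, 5], [2], [3]].

So P = [[1, 4, 5], [2], [3]], Q = [[1, 2, 5], [3], [4]].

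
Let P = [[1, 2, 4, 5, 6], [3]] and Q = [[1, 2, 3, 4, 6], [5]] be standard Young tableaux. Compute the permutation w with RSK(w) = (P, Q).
1 3 4 5 2 6

Reverse RSK: for i = n, n-1, ..., 1, locate i in Q, remove the corresponding corner cell from P, and reverse-bump its entry up through P; the value ejected from row 1 is w(i).

So w = 1 3 4 5 2 6.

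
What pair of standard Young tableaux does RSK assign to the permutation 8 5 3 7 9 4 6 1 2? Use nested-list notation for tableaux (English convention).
P = [[1, 2, 6], [3, 4, 9], [5, 7], [8]], Q = [[1, 4, 5], [2, 6, 7], [3, 9], [8]]

Insert each entry of the permutation into P by Schensted row insertion, recording in Q the position of each new cell.

Insert 8: appended to row 1. P = [[8]], Q = [[1]].
Insert 5: 5 bumps 8 from row 1; 8 starts row 2. P = [[5], [8]], Q = [[1], [2]].
Insert 3: 3 bumps 5 from row 1; 5 bumps 8 from row 2; 8 starts row 3. P = [[3], [5], [8]], Q = [[1], [2], [3]].
Insert 7: appended to row 1. P = [[3, 7], [5], [8]], Q = [[1, 4], [2], [3]].
Insert 9: appended to row 1. P = [[3, 7, 9], [5], [8]], Q = [[1, 4, 5], [2], [3]].
Insert 4: 4 bumps 7 from row 1; 7 appends to row 2. P = [[3, 4, 9], [5, 7], [8]], Q = [[1, 4, 5], [2, 6], [3]].
Insert 6: 6 bumps 9 from row 1; 9 appends to row 2. P = [[3, 4, 6], [5, 7, 9], [8]], Q = [[1, 4, 5], [2, 6, 7], [3]].
Insert 1: 1 bumps 3 from row 1; 3 bumps 5 from row 2; 5 bumps 8 from row 3; 8 starts row 4. P = [[1, 4, 6], [3, 7, 9], [5], [8]], Q = [[1, 4, 5], [2, 6, 7], [3], [8]].
Insert 2: 2 bumps 4 from row 1; 4 bumps 7 from row 2; 7 appends to row 3. P = [[1, 2, 6], [3, 4, 9], [5, 7], [8]], Q = [[1, 4, 5], [2, 6, 7], [3, 9], [8]].

So P = [[1, 2, 6], [3, 4, 9], [5, 7], [8]], Q = [[1, 4, 5], [2, 6, 7], [3, 9], [8]].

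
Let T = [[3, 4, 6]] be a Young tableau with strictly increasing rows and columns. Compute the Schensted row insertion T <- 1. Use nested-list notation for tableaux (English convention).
In row 1, 1 replaces 3 (the leftmost entry greater than 1); 3 is bumped to row 2. 3 starts a new row 2. The new tableau is [[1, 4, 6], [3]].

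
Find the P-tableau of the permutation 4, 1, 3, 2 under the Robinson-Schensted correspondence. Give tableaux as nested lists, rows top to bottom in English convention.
Insert 4: appended to row 1. P = [[4]].
Insert 1: 1 bumps 4 from row 1; 4 starts row 2. P = [[1], [4]].
Insert 3: appended to row 1. P = [[1, 3], [4]].
Insert 2: 2 bumps 3 from row 1; 3 bumps 4 from row 2; 4 starts row 3. P = [[1, 2], [3], [4]].

So P = [[1, 2], [3], [4]].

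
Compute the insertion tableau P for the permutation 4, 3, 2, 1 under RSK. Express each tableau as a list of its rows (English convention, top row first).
P = [[1], [2], [3], [4]]

Insert 4: appended to row 1. P = [[4]].
Insert 3: 3 bumps 4 from row 1; 4 starts row 2. P = [[3], [4]].
Insert 2: 2 bumps 3 from row 1; 3 bumps 4 from row 2; 4 starts row 3. P = [[2], [3], [4]].
Insert 1: 1 bumps 2 from row 1; 2 bumps 3 from row 2; 3 bumps 4 from row 3; 4 starts row 4. P = [[1], [2], [3], [4]].

So P = [[1], [2], [3], [4]].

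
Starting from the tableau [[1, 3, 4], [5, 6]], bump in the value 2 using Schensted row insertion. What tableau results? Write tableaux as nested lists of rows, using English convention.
In row 1, 2 replaces 3 (the leftmost entry greater than 2); 3 is bumped to row 2. In row 2, 3 replaces 5 (the leftmost entry greater than 3); 5 is bumped to row 3. 5 starts a new row 3. The new tableau is [[1, 2, 4], [3, 6], [5]].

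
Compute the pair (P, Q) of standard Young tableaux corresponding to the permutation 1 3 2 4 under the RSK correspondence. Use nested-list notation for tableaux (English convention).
P = [[1, 2, 4], [3]], Q = [[1, 2, 4], [3]]

Insert each entry of the permutation into P by Schensted row insertion, recording in Q the position of each new cell.

Insert 1: appended to row 1. P = [[1]].
Insert 3: appended to row 1. P = [[1, 3]].
Insert 2: 2 bumps 3 from row 1; 3 starts row 2. P = [[1, 2], [3]].
Insert 4: appended to row 1. P = [[1, 2, 4], [3]].

So P = [[1, 2, 4], [3]], Q = [[1, 2, 4], [3]].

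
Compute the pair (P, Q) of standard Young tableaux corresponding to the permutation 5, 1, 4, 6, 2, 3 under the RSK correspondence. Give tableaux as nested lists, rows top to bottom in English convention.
P = [[1, 2, 3], [4, 6], [5]], Q = [[1, 3, 4], [2, 6], [5]]

Insert each entry of the permutation into P by Schensted row insertion, recording in Q the position of each new cell.

Insert 5: appended to row 1. P = [[5]].
Insert 1: 1 bumps 5 from row 1; 5 starts row 2. P = [[1], [5]].
Insert 4: appended to row 1. P = [[1, 4], [5]].
Insert 6: appended to row 1. P = [[1, 4, 6], [5]].
Insert 2: 2 bumps 4 from row 1; 4 bumps 5 from row 2; 5 starts row 3. P = [[1, 2, 6], [4], [5]].
Insert 3: 3 bumps 6 from row 1; 6 appends to row 2. P = [[1, 2, 3], [4, 6], [5]].

So P = [[1, 2, 3], [4, 6], [5]], Q = [[1, 3, 4], [2, 6], [5]].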